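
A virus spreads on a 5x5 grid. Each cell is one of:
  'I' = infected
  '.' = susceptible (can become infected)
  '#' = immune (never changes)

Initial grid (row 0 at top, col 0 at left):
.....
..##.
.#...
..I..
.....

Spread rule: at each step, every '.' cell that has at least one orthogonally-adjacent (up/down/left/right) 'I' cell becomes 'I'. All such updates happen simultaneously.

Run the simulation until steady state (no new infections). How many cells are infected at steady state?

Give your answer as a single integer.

Answer: 22

Derivation:
Step 0 (initial): 1 infected
Step 1: +4 new -> 5 infected
Step 2: +5 new -> 10 infected
Step 3: +4 new -> 14 infected
Step 4: +2 new -> 16 infected
Step 5: +3 new -> 19 infected
Step 6: +2 new -> 21 infected
Step 7: +1 new -> 22 infected
Step 8: +0 new -> 22 infected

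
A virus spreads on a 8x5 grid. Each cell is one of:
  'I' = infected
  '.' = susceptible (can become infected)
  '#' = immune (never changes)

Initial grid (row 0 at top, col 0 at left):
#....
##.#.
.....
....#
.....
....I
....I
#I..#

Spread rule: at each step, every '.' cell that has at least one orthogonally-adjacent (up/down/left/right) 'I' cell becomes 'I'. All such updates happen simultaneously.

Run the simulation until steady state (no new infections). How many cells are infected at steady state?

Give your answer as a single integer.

Step 0 (initial): 3 infected
Step 1: +5 new -> 8 infected
Step 2: +6 new -> 14 infected
Step 3: +4 new -> 18 infected
Step 4: +4 new -> 22 infected
Step 5: +4 new -> 26 infected
Step 6: +3 new -> 29 infected
Step 7: +2 new -> 31 infected
Step 8: +2 new -> 33 infected
Step 9: +0 new -> 33 infected

Answer: 33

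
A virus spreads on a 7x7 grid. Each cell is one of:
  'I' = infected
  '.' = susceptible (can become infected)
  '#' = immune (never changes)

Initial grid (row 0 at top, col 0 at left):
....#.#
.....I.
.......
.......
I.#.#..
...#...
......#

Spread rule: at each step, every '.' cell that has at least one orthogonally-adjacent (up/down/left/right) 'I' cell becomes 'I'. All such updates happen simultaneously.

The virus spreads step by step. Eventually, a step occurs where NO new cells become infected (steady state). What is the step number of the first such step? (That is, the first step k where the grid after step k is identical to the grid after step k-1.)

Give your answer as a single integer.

Step 0 (initial): 2 infected
Step 1: +7 new -> 9 infected
Step 2: +8 new -> 17 infected
Step 3: +11 new -> 28 infected
Step 4: +8 new -> 36 infected
Step 5: +6 new -> 42 infected
Step 6: +1 new -> 43 infected
Step 7: +0 new -> 43 infected

Answer: 7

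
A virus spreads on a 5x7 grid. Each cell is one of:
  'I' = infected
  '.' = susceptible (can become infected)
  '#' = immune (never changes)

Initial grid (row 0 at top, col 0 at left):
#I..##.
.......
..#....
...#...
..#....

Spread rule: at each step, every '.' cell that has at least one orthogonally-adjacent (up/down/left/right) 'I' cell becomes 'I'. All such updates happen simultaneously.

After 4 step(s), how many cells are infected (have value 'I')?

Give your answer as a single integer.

Answer: 15

Derivation:
Step 0 (initial): 1 infected
Step 1: +2 new -> 3 infected
Step 2: +4 new -> 7 infected
Step 3: +3 new -> 10 infected
Step 4: +5 new -> 15 infected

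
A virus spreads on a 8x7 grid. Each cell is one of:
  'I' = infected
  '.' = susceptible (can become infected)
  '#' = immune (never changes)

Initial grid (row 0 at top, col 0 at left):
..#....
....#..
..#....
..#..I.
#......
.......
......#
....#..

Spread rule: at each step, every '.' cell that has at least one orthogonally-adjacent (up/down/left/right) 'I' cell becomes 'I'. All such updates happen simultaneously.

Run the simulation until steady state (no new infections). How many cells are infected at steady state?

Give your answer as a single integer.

Step 0 (initial): 1 infected
Step 1: +4 new -> 5 infected
Step 2: +7 new -> 12 infected
Step 3: +7 new -> 19 infected
Step 4: +7 new -> 26 infected
Step 5: +6 new -> 32 infected
Step 6: +5 new -> 37 infected
Step 7: +7 new -> 44 infected
Step 8: +4 new -> 48 infected
Step 9: +1 new -> 49 infected
Step 10: +0 new -> 49 infected

Answer: 49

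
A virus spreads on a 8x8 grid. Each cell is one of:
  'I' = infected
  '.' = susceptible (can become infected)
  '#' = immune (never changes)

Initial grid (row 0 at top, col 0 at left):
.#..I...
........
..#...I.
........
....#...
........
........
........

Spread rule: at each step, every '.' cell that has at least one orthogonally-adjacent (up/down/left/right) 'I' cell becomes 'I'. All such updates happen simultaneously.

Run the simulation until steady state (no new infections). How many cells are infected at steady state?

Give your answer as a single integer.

Answer: 61

Derivation:
Step 0 (initial): 2 infected
Step 1: +7 new -> 9 infected
Step 2: +9 new -> 18 infected
Step 3: +7 new -> 25 infected
Step 4: +5 new -> 30 infected
Step 5: +8 new -> 38 infected
Step 6: +8 new -> 46 infected
Step 7: +5 new -> 51 infected
Step 8: +4 new -> 55 infected
Step 9: +3 new -> 58 infected
Step 10: +2 new -> 60 infected
Step 11: +1 new -> 61 infected
Step 12: +0 new -> 61 infected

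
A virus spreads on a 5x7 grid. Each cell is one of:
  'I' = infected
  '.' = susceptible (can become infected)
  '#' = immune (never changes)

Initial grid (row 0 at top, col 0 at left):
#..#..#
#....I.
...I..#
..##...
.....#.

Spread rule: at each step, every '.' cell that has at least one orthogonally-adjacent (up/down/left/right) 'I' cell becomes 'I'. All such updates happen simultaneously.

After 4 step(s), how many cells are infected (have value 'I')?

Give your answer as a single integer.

Step 0 (initial): 2 infected
Step 1: +7 new -> 9 infected
Step 2: +5 new -> 14 infected
Step 3: +6 new -> 20 infected
Step 4: +5 new -> 25 infected

Answer: 25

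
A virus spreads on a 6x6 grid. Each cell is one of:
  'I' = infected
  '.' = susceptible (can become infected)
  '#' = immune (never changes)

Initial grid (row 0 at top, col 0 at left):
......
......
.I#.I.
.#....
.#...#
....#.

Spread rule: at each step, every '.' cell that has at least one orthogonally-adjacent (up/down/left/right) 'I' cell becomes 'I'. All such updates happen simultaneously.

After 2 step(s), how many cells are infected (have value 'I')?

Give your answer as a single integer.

Step 0 (initial): 2 infected
Step 1: +6 new -> 8 infected
Step 2: +10 new -> 18 infected

Answer: 18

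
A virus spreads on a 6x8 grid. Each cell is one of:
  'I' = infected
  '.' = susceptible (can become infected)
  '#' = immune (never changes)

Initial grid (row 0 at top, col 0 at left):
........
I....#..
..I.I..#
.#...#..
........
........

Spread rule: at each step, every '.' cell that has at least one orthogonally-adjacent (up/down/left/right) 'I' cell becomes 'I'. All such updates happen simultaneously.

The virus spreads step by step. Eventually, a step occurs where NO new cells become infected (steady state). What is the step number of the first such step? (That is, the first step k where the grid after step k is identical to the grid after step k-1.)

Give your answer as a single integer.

Step 0 (initial): 3 infected
Step 1: +10 new -> 13 infected
Step 2: +9 new -> 22 infected
Step 3: +10 new -> 32 infected
Step 4: +8 new -> 40 infected
Step 5: +3 new -> 43 infected
Step 6: +1 new -> 44 infected
Step 7: +0 new -> 44 infected

Answer: 7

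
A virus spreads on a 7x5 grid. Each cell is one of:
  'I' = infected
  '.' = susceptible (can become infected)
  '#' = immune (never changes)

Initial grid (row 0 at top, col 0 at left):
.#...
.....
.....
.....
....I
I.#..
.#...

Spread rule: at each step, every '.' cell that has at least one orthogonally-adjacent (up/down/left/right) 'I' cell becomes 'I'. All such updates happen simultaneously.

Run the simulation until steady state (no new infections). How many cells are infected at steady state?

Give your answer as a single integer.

Step 0 (initial): 2 infected
Step 1: +6 new -> 8 infected
Step 2: +7 new -> 15 infected
Step 3: +6 new -> 21 infected
Step 4: +6 new -> 27 infected
Step 5: +4 new -> 31 infected
Step 6: +1 new -> 32 infected
Step 7: +0 new -> 32 infected

Answer: 32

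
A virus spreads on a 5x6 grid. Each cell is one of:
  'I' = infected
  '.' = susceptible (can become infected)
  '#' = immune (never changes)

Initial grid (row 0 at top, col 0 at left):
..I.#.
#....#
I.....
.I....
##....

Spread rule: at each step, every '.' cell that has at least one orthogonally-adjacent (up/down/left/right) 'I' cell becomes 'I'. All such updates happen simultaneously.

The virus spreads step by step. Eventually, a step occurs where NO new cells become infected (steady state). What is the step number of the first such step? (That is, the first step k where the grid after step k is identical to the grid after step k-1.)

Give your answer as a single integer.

Answer: 6

Derivation:
Step 0 (initial): 3 infected
Step 1: +6 new -> 9 infected
Step 2: +6 new -> 15 infected
Step 3: +4 new -> 19 infected
Step 4: +3 new -> 22 infected
Step 5: +2 new -> 24 infected
Step 6: +0 new -> 24 infected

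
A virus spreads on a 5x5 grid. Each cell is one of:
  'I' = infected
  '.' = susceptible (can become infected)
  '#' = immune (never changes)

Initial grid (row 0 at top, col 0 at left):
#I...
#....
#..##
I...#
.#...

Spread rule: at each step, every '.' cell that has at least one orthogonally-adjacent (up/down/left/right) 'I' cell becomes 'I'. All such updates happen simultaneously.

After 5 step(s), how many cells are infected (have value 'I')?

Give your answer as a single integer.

Step 0 (initial): 2 infected
Step 1: +4 new -> 6 infected
Step 2: +4 new -> 10 infected
Step 3: +5 new -> 15 infected
Step 4: +2 new -> 17 infected
Step 5: +1 new -> 18 infected

Answer: 18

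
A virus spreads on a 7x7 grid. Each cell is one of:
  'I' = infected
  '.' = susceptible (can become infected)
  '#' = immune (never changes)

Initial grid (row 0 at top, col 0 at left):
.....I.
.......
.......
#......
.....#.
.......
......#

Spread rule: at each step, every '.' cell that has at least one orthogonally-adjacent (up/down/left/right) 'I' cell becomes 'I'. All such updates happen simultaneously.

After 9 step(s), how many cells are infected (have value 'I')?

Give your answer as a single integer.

Answer: 43

Derivation:
Step 0 (initial): 1 infected
Step 1: +3 new -> 4 infected
Step 2: +4 new -> 8 infected
Step 3: +5 new -> 13 infected
Step 4: +5 new -> 18 infected
Step 5: +6 new -> 24 infected
Step 6: +6 new -> 30 infected
Step 7: +6 new -> 36 infected
Step 8: +4 new -> 40 infected
Step 9: +3 new -> 43 infected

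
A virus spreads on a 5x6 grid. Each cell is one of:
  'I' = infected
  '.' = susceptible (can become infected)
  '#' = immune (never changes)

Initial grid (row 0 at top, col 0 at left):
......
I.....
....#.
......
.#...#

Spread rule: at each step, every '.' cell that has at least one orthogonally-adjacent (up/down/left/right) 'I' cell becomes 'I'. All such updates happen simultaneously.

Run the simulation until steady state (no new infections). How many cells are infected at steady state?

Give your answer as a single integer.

Step 0 (initial): 1 infected
Step 1: +3 new -> 4 infected
Step 2: +4 new -> 8 infected
Step 3: +5 new -> 13 infected
Step 4: +4 new -> 17 infected
Step 5: +4 new -> 21 infected
Step 6: +4 new -> 25 infected
Step 7: +2 new -> 27 infected
Step 8: +0 new -> 27 infected

Answer: 27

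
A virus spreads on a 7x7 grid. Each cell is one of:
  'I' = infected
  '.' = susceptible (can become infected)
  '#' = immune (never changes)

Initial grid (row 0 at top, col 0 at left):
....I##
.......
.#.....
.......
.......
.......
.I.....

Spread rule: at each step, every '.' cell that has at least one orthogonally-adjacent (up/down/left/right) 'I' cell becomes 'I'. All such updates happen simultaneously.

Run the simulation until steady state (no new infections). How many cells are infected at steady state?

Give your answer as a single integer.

Answer: 46

Derivation:
Step 0 (initial): 2 infected
Step 1: +5 new -> 7 infected
Step 2: +8 new -> 15 infected
Step 3: +11 new -> 26 infected
Step 4: +12 new -> 38 infected
Step 5: +6 new -> 44 infected
Step 6: +2 new -> 46 infected
Step 7: +0 new -> 46 infected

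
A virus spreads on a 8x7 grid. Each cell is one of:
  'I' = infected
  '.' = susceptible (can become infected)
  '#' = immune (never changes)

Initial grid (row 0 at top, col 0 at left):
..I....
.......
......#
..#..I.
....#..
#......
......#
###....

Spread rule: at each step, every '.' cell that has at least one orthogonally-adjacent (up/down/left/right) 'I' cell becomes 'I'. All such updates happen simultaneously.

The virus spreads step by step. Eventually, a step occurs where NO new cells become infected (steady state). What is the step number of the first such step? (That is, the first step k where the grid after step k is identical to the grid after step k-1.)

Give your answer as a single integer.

Answer: 9

Derivation:
Step 0 (initial): 2 infected
Step 1: +7 new -> 9 infected
Step 2: +10 new -> 19 infected
Step 3: +10 new -> 29 infected
Step 4: +7 new -> 36 infected
Step 5: +6 new -> 42 infected
Step 6: +4 new -> 46 infected
Step 7: +1 new -> 47 infected
Step 8: +1 new -> 48 infected
Step 9: +0 new -> 48 infected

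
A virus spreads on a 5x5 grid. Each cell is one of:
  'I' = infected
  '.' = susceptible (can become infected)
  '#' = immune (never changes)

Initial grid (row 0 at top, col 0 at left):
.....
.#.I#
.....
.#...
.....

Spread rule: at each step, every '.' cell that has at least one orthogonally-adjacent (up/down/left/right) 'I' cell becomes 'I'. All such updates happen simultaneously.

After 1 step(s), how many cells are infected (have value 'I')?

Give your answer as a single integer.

Step 0 (initial): 1 infected
Step 1: +3 new -> 4 infected

Answer: 4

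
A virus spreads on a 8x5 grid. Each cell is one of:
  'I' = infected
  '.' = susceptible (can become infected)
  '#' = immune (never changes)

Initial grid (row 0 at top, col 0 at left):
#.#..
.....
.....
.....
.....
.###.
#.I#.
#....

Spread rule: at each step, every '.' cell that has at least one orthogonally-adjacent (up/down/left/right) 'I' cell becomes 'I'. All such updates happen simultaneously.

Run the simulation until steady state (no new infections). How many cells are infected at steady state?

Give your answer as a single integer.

Step 0 (initial): 1 infected
Step 1: +2 new -> 3 infected
Step 2: +2 new -> 5 infected
Step 3: +1 new -> 6 infected
Step 4: +1 new -> 7 infected
Step 5: +1 new -> 8 infected
Step 6: +1 new -> 9 infected
Step 7: +2 new -> 11 infected
Step 8: +3 new -> 14 infected
Step 9: +4 new -> 18 infected
Step 10: +5 new -> 23 infected
Step 11: +5 new -> 28 infected
Step 12: +2 new -> 30 infected
Step 13: +2 new -> 32 infected
Step 14: +0 new -> 32 infected

Answer: 32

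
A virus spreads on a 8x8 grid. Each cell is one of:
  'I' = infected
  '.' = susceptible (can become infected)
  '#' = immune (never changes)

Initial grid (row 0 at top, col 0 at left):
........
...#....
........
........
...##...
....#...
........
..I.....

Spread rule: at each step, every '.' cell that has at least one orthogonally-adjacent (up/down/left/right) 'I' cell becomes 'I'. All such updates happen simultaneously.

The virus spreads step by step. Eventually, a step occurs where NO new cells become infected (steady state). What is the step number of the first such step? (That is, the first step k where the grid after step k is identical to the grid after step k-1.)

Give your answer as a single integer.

Step 0 (initial): 1 infected
Step 1: +3 new -> 4 infected
Step 2: +5 new -> 9 infected
Step 3: +6 new -> 15 infected
Step 4: +5 new -> 20 infected
Step 5: +7 new -> 27 infected
Step 6: +8 new -> 35 infected
Step 7: +7 new -> 42 infected
Step 8: +7 new -> 49 infected
Step 9: +5 new -> 54 infected
Step 10: +3 new -> 57 infected
Step 11: +2 new -> 59 infected
Step 12: +1 new -> 60 infected
Step 13: +0 new -> 60 infected

Answer: 13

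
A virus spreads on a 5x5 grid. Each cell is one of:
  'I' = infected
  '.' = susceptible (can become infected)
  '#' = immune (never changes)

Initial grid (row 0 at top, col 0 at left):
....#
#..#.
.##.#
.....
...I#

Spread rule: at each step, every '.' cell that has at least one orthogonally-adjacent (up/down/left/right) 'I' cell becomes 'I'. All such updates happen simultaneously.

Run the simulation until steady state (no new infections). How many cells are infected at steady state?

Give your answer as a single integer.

Answer: 11

Derivation:
Step 0 (initial): 1 infected
Step 1: +2 new -> 3 infected
Step 2: +4 new -> 7 infected
Step 3: +2 new -> 9 infected
Step 4: +1 new -> 10 infected
Step 5: +1 new -> 11 infected
Step 6: +0 new -> 11 infected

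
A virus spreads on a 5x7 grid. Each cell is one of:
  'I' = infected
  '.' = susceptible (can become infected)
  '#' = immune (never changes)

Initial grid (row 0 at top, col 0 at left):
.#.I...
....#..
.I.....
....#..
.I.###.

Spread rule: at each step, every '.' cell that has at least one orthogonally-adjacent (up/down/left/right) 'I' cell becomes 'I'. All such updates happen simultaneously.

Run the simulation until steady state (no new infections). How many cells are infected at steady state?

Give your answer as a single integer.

Step 0 (initial): 3 infected
Step 1: +9 new -> 12 infected
Step 2: +6 new -> 18 infected
Step 3: +5 new -> 23 infected
Step 4: +2 new -> 25 infected
Step 5: +2 new -> 27 infected
Step 6: +1 new -> 28 infected
Step 7: +1 new -> 29 infected
Step 8: +0 new -> 29 infected

Answer: 29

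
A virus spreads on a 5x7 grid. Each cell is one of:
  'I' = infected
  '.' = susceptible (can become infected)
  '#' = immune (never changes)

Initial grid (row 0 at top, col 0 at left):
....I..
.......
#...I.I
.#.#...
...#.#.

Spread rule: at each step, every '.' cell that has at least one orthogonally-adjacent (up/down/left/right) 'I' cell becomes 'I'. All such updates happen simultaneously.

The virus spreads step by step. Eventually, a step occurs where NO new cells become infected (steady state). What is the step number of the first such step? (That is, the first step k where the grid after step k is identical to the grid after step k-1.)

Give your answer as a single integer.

Step 0 (initial): 3 infected
Step 1: +8 new -> 11 infected
Step 2: +8 new -> 19 infected
Step 3: +4 new -> 23 infected
Step 4: +3 new -> 26 infected
Step 5: +2 new -> 28 infected
Step 6: +1 new -> 29 infected
Step 7: +1 new -> 30 infected
Step 8: +0 new -> 30 infected

Answer: 8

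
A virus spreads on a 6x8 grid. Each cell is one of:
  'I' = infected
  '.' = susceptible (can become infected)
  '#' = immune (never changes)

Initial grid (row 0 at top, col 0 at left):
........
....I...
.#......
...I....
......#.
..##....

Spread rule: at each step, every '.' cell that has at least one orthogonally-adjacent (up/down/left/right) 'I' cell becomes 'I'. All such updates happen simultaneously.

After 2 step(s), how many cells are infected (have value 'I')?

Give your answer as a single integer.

Answer: 20

Derivation:
Step 0 (initial): 2 infected
Step 1: +8 new -> 10 infected
Step 2: +10 new -> 20 infected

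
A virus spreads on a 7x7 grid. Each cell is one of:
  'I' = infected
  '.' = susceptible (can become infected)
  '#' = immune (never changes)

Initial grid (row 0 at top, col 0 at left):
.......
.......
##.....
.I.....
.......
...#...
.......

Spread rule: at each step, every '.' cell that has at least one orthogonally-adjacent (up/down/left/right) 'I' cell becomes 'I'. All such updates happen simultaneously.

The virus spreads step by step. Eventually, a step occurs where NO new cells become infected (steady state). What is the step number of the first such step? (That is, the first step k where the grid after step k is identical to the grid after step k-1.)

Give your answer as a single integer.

Answer: 9

Derivation:
Step 0 (initial): 1 infected
Step 1: +3 new -> 4 infected
Step 2: +5 new -> 9 infected
Step 3: +7 new -> 16 infected
Step 4: +8 new -> 24 infected
Step 5: +9 new -> 33 infected
Step 6: +7 new -> 40 infected
Step 7: +4 new -> 44 infected
Step 8: +2 new -> 46 infected
Step 9: +0 new -> 46 infected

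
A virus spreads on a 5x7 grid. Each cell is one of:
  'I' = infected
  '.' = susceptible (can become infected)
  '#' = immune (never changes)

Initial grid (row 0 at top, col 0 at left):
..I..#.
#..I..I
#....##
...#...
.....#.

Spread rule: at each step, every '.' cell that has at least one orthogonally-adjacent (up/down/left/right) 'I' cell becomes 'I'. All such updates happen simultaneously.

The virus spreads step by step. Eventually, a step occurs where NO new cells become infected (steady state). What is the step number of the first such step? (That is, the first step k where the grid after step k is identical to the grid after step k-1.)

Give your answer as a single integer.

Answer: 7

Derivation:
Step 0 (initial): 3 infected
Step 1: +7 new -> 10 infected
Step 2: +5 new -> 15 infected
Step 3: +3 new -> 18 infected
Step 4: +4 new -> 22 infected
Step 5: +4 new -> 26 infected
Step 6: +2 new -> 28 infected
Step 7: +0 new -> 28 infected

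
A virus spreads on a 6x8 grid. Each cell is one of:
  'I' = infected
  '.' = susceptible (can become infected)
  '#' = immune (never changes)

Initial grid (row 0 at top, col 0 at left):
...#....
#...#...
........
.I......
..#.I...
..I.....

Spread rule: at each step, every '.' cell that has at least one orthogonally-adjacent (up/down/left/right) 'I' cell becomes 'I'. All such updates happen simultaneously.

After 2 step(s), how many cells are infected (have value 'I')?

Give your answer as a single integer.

Step 0 (initial): 3 infected
Step 1: +10 new -> 13 infected
Step 2: +10 new -> 23 infected

Answer: 23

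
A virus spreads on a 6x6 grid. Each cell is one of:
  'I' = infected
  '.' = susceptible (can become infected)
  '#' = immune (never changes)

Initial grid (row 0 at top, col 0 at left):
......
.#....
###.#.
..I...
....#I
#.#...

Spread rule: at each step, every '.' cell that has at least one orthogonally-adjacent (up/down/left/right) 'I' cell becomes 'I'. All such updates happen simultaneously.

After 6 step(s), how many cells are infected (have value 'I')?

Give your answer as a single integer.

Answer: 26

Derivation:
Step 0 (initial): 2 infected
Step 1: +5 new -> 7 infected
Step 2: +7 new -> 14 infected
Step 3: +5 new -> 19 infected
Step 4: +4 new -> 23 infected
Step 5: +2 new -> 25 infected
Step 6: +1 new -> 26 infected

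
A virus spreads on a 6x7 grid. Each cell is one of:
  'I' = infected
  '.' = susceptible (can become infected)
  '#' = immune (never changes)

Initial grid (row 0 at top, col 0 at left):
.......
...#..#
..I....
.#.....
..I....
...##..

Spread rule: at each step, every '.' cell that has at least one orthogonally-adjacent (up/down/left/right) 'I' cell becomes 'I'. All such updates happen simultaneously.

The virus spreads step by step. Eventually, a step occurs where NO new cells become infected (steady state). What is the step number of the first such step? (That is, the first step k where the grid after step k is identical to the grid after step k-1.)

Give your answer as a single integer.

Answer: 7

Derivation:
Step 0 (initial): 2 infected
Step 1: +7 new -> 9 infected
Step 2: +8 new -> 17 infected
Step 3: +9 new -> 26 infected
Step 4: +7 new -> 33 infected
Step 5: +3 new -> 36 infected
Step 6: +1 new -> 37 infected
Step 7: +0 new -> 37 infected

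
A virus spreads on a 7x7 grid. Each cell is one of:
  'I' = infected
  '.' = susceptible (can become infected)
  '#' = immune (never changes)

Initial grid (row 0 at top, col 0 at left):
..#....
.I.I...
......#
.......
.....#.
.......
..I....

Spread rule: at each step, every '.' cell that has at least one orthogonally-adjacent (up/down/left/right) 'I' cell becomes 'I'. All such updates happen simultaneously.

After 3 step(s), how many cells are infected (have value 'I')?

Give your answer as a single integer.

Step 0 (initial): 3 infected
Step 1: +10 new -> 13 infected
Step 2: +13 new -> 26 infected
Step 3: +11 new -> 37 infected

Answer: 37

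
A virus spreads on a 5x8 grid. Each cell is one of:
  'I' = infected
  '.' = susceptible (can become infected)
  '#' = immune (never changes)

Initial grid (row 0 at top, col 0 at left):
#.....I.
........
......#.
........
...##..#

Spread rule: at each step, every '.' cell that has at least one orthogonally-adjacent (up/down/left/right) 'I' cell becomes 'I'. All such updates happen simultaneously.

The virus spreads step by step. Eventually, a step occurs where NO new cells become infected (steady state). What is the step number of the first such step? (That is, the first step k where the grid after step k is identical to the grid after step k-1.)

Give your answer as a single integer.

Answer: 11

Derivation:
Step 0 (initial): 1 infected
Step 1: +3 new -> 4 infected
Step 2: +3 new -> 7 infected
Step 3: +4 new -> 11 infected
Step 4: +5 new -> 16 infected
Step 5: +6 new -> 22 infected
Step 6: +4 new -> 26 infected
Step 7: +3 new -> 29 infected
Step 8: +3 new -> 32 infected
Step 9: +2 new -> 34 infected
Step 10: +1 new -> 35 infected
Step 11: +0 new -> 35 infected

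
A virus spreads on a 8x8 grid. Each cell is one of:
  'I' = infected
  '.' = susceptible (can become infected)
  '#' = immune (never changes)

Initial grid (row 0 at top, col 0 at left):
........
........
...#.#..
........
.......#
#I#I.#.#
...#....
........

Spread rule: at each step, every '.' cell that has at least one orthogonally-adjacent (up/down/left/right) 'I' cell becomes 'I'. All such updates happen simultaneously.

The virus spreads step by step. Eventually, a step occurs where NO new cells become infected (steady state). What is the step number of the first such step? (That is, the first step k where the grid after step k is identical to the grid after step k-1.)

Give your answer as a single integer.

Answer: 10

Derivation:
Step 0 (initial): 2 infected
Step 1: +4 new -> 6 infected
Step 2: +9 new -> 15 infected
Step 3: +9 new -> 24 infected
Step 4: +9 new -> 33 infected
Step 5: +8 new -> 41 infected
Step 6: +8 new -> 49 infected
Step 7: +4 new -> 53 infected
Step 8: +2 new -> 55 infected
Step 9: +1 new -> 56 infected
Step 10: +0 new -> 56 infected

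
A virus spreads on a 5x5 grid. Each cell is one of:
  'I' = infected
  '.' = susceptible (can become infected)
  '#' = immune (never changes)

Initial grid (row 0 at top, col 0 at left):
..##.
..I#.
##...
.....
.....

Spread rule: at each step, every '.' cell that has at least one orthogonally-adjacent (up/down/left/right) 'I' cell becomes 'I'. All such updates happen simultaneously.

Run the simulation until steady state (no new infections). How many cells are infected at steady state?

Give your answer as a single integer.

Answer: 20

Derivation:
Step 0 (initial): 1 infected
Step 1: +2 new -> 3 infected
Step 2: +4 new -> 7 infected
Step 3: +5 new -> 12 infected
Step 4: +5 new -> 17 infected
Step 5: +3 new -> 20 infected
Step 6: +0 new -> 20 infected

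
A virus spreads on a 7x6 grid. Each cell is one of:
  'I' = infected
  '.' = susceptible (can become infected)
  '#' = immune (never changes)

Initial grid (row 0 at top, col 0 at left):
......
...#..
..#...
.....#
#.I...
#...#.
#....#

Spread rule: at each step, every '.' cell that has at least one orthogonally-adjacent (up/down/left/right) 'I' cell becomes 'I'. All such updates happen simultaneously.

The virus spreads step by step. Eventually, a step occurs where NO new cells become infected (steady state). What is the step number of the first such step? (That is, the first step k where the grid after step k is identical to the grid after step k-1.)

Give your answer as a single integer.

Answer: 8

Derivation:
Step 0 (initial): 1 infected
Step 1: +4 new -> 5 infected
Step 2: +6 new -> 11 infected
Step 3: +7 new -> 18 infected
Step 4: +5 new -> 23 infected
Step 5: +5 new -> 28 infected
Step 6: +4 new -> 32 infected
Step 7: +2 new -> 34 infected
Step 8: +0 new -> 34 infected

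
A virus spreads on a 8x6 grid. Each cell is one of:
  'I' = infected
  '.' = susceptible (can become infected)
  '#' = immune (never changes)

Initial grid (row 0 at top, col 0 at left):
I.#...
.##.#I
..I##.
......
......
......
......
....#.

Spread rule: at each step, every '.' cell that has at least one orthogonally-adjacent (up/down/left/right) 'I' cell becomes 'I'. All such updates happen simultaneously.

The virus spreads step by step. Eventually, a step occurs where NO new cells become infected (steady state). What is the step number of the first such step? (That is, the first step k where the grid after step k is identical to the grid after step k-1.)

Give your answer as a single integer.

Step 0 (initial): 3 infected
Step 1: +6 new -> 9 infected
Step 2: +6 new -> 15 infected
Step 3: +7 new -> 22 infected
Step 4: +7 new -> 29 infected
Step 5: +6 new -> 35 infected
Step 6: +5 new -> 40 infected
Step 7: +1 new -> 41 infected
Step 8: +0 new -> 41 infected

Answer: 8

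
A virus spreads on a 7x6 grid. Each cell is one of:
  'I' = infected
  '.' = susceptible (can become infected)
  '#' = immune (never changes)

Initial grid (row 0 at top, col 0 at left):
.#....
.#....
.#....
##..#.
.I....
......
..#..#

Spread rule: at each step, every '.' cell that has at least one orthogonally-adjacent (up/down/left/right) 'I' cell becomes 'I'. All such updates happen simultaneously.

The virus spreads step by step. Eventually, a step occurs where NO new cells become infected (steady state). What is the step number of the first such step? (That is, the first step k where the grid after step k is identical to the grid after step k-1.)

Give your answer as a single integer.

Step 0 (initial): 1 infected
Step 1: +3 new -> 4 infected
Step 2: +5 new -> 9 infected
Step 3: +5 new -> 14 infected
Step 4: +5 new -> 19 infected
Step 5: +6 new -> 25 infected
Step 6: +3 new -> 28 infected
Step 7: +2 new -> 30 infected
Step 8: +1 new -> 31 infected
Step 9: +0 new -> 31 infected

Answer: 9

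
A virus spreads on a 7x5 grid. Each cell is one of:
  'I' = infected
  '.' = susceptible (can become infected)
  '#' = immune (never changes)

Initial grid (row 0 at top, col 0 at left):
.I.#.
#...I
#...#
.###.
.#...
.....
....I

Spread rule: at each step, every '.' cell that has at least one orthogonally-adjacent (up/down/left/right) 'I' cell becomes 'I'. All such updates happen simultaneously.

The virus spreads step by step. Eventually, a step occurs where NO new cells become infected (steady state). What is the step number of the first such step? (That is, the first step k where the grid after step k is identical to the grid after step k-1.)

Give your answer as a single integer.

Answer: 8

Derivation:
Step 0 (initial): 3 infected
Step 1: +7 new -> 10 infected
Step 2: +6 new -> 16 infected
Step 3: +5 new -> 21 infected
Step 4: +3 new -> 24 infected
Step 5: +1 new -> 25 infected
Step 6: +1 new -> 26 infected
Step 7: +1 new -> 27 infected
Step 8: +0 new -> 27 infected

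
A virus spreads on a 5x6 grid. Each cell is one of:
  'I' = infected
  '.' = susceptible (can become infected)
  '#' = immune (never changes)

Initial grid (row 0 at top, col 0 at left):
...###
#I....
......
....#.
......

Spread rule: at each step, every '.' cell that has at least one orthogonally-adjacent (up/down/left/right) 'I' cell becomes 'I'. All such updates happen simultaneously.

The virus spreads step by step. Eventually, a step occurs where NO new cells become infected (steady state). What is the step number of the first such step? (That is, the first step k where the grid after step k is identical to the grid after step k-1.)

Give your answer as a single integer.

Step 0 (initial): 1 infected
Step 1: +3 new -> 4 infected
Step 2: +6 new -> 10 infected
Step 3: +5 new -> 15 infected
Step 4: +5 new -> 20 infected
Step 5: +2 new -> 22 infected
Step 6: +2 new -> 24 infected
Step 7: +1 new -> 25 infected
Step 8: +0 new -> 25 infected

Answer: 8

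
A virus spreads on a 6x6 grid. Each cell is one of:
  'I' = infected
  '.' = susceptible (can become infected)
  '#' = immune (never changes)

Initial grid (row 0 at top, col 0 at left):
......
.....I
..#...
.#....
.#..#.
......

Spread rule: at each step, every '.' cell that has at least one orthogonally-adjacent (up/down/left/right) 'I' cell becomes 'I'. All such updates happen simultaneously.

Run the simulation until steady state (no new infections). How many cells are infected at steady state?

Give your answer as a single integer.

Answer: 32

Derivation:
Step 0 (initial): 1 infected
Step 1: +3 new -> 4 infected
Step 2: +4 new -> 8 infected
Step 3: +5 new -> 13 infected
Step 4: +4 new -> 17 infected
Step 5: +6 new -> 23 infected
Step 6: +4 new -> 27 infected
Step 7: +2 new -> 29 infected
Step 8: +2 new -> 31 infected
Step 9: +1 new -> 32 infected
Step 10: +0 new -> 32 infected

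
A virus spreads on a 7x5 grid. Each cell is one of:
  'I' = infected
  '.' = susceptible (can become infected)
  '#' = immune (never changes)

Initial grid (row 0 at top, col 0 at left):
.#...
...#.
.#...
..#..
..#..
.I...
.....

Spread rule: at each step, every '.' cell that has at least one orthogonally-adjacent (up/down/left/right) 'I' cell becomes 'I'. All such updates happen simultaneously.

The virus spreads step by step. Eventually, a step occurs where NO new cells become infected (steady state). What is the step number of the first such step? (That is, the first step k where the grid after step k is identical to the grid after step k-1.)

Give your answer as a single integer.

Answer: 10

Derivation:
Step 0 (initial): 1 infected
Step 1: +4 new -> 5 infected
Step 2: +5 new -> 10 infected
Step 3: +4 new -> 14 infected
Step 4: +4 new -> 18 infected
Step 5: +3 new -> 21 infected
Step 6: +4 new -> 25 infected
Step 7: +2 new -> 27 infected
Step 8: +2 new -> 29 infected
Step 9: +1 new -> 30 infected
Step 10: +0 new -> 30 infected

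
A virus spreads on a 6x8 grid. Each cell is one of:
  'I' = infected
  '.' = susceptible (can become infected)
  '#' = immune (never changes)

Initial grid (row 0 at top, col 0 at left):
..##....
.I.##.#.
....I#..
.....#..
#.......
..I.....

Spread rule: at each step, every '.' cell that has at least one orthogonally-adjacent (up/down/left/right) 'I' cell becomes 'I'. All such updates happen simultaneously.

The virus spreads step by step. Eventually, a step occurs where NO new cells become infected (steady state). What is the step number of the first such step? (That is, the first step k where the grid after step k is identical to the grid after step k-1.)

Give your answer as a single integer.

Answer: 13

Derivation:
Step 0 (initial): 3 infected
Step 1: +9 new -> 12 infected
Step 2: +11 new -> 23 infected
Step 3: +3 new -> 26 infected
Step 4: +2 new -> 28 infected
Step 5: +3 new -> 31 infected
Step 6: +2 new -> 33 infected
Step 7: +1 new -> 34 infected
Step 8: +1 new -> 35 infected
Step 9: +1 new -> 36 infected
Step 10: +1 new -> 37 infected
Step 11: +1 new -> 38 infected
Step 12: +2 new -> 40 infected
Step 13: +0 new -> 40 infected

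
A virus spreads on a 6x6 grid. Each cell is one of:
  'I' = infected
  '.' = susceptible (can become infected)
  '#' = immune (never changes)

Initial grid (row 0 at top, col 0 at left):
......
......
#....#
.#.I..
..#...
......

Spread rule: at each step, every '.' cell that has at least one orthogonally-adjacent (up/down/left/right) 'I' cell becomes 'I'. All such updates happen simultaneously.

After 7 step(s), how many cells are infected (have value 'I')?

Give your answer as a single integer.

Step 0 (initial): 1 infected
Step 1: +4 new -> 5 infected
Step 2: +6 new -> 11 infected
Step 3: +7 new -> 18 infected
Step 4: +6 new -> 24 infected
Step 5: +5 new -> 29 infected
Step 6: +2 new -> 31 infected
Step 7: +1 new -> 32 infected

Answer: 32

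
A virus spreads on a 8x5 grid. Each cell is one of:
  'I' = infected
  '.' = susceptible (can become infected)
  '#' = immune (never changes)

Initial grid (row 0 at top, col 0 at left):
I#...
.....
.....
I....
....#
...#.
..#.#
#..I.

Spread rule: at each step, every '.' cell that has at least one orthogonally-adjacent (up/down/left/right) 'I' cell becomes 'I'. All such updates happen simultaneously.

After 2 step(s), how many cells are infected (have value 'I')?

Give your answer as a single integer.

Answer: 16

Derivation:
Step 0 (initial): 3 infected
Step 1: +7 new -> 10 infected
Step 2: +6 new -> 16 infected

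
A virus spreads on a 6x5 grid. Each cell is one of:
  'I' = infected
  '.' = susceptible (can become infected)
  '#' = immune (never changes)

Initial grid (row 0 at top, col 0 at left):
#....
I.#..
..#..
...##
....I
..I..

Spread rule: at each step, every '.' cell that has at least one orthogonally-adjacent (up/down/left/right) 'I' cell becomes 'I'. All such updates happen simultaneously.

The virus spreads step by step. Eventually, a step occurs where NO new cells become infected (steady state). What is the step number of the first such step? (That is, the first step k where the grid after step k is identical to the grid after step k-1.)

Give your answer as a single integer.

Answer: 8

Derivation:
Step 0 (initial): 3 infected
Step 1: +7 new -> 10 infected
Step 2: +6 new -> 16 infected
Step 3: +3 new -> 19 infected
Step 4: +1 new -> 20 infected
Step 5: +2 new -> 22 infected
Step 6: +2 new -> 24 infected
Step 7: +1 new -> 25 infected
Step 8: +0 new -> 25 infected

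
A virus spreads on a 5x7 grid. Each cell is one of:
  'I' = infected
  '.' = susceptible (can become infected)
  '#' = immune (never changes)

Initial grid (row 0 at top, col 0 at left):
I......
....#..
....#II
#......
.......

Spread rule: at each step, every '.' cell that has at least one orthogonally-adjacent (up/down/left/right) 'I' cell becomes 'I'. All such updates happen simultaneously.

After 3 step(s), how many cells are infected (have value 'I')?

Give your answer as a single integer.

Answer: 23

Derivation:
Step 0 (initial): 3 infected
Step 1: +6 new -> 9 infected
Step 2: +8 new -> 17 infected
Step 3: +6 new -> 23 infected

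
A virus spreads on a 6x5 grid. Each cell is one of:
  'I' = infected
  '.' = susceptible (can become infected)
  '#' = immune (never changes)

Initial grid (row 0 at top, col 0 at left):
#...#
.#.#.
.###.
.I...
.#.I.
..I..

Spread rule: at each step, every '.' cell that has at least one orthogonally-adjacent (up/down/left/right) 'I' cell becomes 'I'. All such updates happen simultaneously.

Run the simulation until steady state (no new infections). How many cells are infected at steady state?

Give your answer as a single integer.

Step 0 (initial): 3 infected
Step 1: +7 new -> 10 infected
Step 2: +5 new -> 15 infected
Step 3: +2 new -> 17 infected
Step 4: +1 new -> 18 infected
Step 5: +0 new -> 18 infected

Answer: 18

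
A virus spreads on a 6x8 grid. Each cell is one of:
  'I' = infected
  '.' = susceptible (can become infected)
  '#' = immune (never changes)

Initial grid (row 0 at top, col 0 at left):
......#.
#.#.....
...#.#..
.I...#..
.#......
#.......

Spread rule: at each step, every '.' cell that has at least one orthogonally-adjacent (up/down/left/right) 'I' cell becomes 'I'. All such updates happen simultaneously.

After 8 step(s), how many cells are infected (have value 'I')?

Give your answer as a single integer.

Step 0 (initial): 1 infected
Step 1: +3 new -> 4 infected
Step 2: +6 new -> 10 infected
Step 3: +4 new -> 14 infected
Step 4: +6 new -> 20 infected
Step 5: +4 new -> 24 infected
Step 6: +5 new -> 29 infected
Step 7: +5 new -> 34 infected
Step 8: +4 new -> 38 infected

Answer: 38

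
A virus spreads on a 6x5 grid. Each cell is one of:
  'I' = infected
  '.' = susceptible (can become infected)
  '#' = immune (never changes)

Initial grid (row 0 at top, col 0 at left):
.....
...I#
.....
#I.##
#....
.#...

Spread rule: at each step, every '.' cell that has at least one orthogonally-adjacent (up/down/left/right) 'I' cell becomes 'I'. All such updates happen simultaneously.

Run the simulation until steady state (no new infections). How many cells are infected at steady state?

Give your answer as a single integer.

Step 0 (initial): 2 infected
Step 1: +6 new -> 8 infected
Step 2: +7 new -> 15 infected
Step 3: +4 new -> 19 infected
Step 4: +3 new -> 22 infected
Step 5: +1 new -> 23 infected
Step 6: +0 new -> 23 infected

Answer: 23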